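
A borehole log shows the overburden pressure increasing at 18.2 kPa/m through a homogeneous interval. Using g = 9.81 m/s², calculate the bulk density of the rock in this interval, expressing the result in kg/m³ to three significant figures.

ρ = (dP/dz)/g = 18.2 kPa/m / 9.81 m/s² = 18200 Pa/m / 9.81 m/s² = 1855.2 kg/m³

1860 kg/m³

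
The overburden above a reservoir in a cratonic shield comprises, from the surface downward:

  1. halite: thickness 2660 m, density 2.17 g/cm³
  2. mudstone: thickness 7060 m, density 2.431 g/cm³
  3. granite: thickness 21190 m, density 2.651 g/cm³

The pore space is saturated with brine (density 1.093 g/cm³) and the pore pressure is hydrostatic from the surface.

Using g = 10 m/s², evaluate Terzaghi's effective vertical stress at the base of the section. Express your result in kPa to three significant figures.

453000 kPa

Overburden (lithostatic) stress σ_v:
halite: 2170 kg/m³ × 10 m/s² × 2660 m = 5.772×10^7 Pa = 57.72 MPa
mudstone: 2431 kg/m³ × 10 m/s² × 7060 m = 1.716×10^8 Pa = 171.6 MPa
granite: 2651 kg/m³ × 10 m/s² × 21190 m = 5.617×10^8 Pa = 561.7 MPa
Total = 57.72 + 171.6 + 561.7 = 791.10 MPa
Pore pressure P_p = 1093 kg/m³ × 10 m/s² × 30910 m = 3.378×10^8 Pa = 337.8 MPa
Effective stress σ' = σ_v − P_p = 791.1 − 337.8 = 453.25 MPa = 4.5325×10^5 kPa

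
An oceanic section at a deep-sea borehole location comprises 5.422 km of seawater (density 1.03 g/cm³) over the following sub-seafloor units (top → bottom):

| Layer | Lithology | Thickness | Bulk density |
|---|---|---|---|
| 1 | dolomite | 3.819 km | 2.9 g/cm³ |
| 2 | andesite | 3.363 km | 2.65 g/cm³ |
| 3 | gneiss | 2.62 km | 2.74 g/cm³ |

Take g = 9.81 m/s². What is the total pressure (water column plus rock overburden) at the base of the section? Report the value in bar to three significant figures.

3210 bar

seawater: 1030 kg/m³ × 9.81 m/s² × 5422 m = 5.479×10^7 Pa = 547.9 bar
dolomite: 2900 kg/m³ × 9.81 m/s² × 3819 m = 1.086×10^8 Pa = 1086 bar
andesite: 2650 kg/m³ × 9.81 m/s² × 3363 m = 8.743×10^7 Pa = 874.3 bar
gneiss: 2740 kg/m³ × 9.81 m/s² × 2620 m = 7.042×10^7 Pa = 704.2 bar
Total = 547.9 + 1086 + 874.3 + 704.2 = 3212.8 bar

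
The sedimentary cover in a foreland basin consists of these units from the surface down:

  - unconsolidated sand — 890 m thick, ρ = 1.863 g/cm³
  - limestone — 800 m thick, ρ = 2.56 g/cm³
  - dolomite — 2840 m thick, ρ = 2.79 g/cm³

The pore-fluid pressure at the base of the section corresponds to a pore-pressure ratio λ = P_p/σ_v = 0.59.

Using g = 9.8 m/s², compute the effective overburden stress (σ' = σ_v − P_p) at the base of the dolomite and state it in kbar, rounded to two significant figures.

Overburden (lithostatic) stress σ_v:
unconsolidated sand: 1863 kg/m³ × 9.8 m/s² × 890 m = 1.625×10^7 Pa = 16.25 MPa
limestone: 2560 kg/m³ × 9.8 m/s² × 800 m = 2.007×10^7 Pa = 20.07 MPa
dolomite: 2790 kg/m³ × 9.8 m/s² × 2840 m = 7.765×10^7 Pa = 77.65 MPa
Total = 16.25 + 20.07 + 77.65 = 113.97 MPa
Pore pressure P_p = λ·σ_v = 0.59 × 114.0 MPa = 67.24 MPa
Effective stress σ' = σ_v − P_p = 114.0 − 67.24 = 46.728 MPa = 0.46728 kbar

0.47 kbar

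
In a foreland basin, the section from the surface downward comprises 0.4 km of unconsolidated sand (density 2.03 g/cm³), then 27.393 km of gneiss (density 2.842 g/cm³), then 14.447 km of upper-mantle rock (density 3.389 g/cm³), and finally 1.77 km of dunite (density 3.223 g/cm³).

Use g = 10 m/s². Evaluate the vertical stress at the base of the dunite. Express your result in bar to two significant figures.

13000 bar

unconsolidated sand: 2030 kg/m³ × 10 m/s² × 400 m = 8.120×10^6 Pa = 81.20 bar
gneiss: 2842 kg/m³ × 10 m/s² × 27393 m = 7.785×10^8 Pa = 7785 bar
upper-mantle rock: 3389 kg/m³ × 10 m/s² × 14447 m = 4.896×10^8 Pa = 4896 bar
dunite: 3223 kg/m³ × 10 m/s² × 1770 m = 5.705×10^7 Pa = 570.5 bar
Total = 81.20 + 7785 + 4896 + 570.5 = 13333 bar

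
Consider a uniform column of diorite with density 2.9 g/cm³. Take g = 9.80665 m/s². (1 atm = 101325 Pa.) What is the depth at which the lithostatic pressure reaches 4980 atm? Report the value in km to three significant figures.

17.7 km

h = P/(ρg) = 4980 atm / (2900 kg/m³ × 9.80665 m/s²) = 5.046×10^8 Pa / 28439 Pa/m = 17743 m
= 17.743 km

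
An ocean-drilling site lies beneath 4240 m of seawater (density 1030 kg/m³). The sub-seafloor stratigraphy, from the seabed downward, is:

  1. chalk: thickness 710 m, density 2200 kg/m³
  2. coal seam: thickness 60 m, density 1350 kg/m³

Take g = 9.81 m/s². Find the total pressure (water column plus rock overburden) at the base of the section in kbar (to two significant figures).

seawater: 1030 kg/m³ × 9.81 m/s² × 4240 m = 4.284×10^7 Pa = 0.4284 kbar
chalk: 2200 kg/m³ × 9.81 m/s² × 710 m = 1.532×10^7 Pa = 0.1532 kbar
coal seam: 1350 kg/m³ × 9.81 m/s² × 60 m = 7.946×10^5 Pa = 7.946×10^-3 kbar
Total = 0.4284 + 0.1532 + 7.946×10^-3 = 0.58960 kbar

0.59 kbar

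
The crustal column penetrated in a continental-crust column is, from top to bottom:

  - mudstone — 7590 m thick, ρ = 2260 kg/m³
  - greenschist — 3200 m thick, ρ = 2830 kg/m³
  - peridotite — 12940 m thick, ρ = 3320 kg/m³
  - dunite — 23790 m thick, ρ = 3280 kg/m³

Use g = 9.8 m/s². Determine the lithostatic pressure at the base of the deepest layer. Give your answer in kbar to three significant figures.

14.4 kbar

mudstone: 2260 kg/m³ × 9.8 m/s² × 7590 m = 1.681×10^8 Pa = 1.681 kbar
greenschist: 2830 kg/m³ × 9.8 m/s² × 3200 m = 8.875×10^7 Pa = 0.8875 kbar
peridotite: 3320 kg/m³ × 9.8 m/s² × 12940 m = 4.210×10^8 Pa = 4.210 kbar
dunite: 3280 kg/m³ × 9.8 m/s² × 23790 m = 7.647×10^8 Pa = 7.647 kbar
Total = 1.681 + 0.8875 + 4.210 + 7.647 = 14.426 kbar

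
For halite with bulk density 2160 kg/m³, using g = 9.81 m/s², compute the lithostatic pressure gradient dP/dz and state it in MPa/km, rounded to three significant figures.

21.2 MPa/km

dP/dz = ρg = 2160 kg/m³ × 9.81 m/s² = 21190 Pa/m
= 21190 Pa/m × (1 MPa/km / 1000.0 Pa/m) = 21.190 MPa/km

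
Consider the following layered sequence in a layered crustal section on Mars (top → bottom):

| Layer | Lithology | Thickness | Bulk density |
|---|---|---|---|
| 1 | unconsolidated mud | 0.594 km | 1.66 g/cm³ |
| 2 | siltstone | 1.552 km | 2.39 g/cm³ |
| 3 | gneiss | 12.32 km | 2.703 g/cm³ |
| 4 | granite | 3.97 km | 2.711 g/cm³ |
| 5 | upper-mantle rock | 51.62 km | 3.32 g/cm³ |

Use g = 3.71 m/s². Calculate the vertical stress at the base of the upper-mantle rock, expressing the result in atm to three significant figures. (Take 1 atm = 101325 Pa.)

8060 atm

unconsolidated mud: 1660 kg/m³ × 3.71 m/s² × 594 m = 3.658×10^6 Pa = 36.10 atm
siltstone: 2390 kg/m³ × 3.71 m/s² × 1552 m = 1.376×10^7 Pa = 135.8 atm
gneiss: 2703 kg/m³ × 3.71 m/s² × 12320 m = 1.235×10^8 Pa = 1219 atm
granite: 2711 kg/m³ × 3.71 m/s² × 3970 m = 3.993×10^7 Pa = 394.1 atm
upper-mantle rock: 3320 kg/m³ × 3.71 m/s² × 51620 m = 6.358×10^8 Pa = 6275 atm
Total = 36.10 + 135.8 + 1219 + 394.1 + 6275 = 8060.3 atm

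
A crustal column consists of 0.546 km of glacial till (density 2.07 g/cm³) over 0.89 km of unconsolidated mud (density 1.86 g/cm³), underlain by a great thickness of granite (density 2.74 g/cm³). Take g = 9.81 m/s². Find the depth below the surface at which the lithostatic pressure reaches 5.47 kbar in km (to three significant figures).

20.8 km

Pressure at base of upper layers: 2070×9.81×546 + 1860×9.81×890 = 2.733×10^7 Pa = 0.2733 kbar
Remaining pressure to be supplied by granite: 5.470×10^8 − 2.733×10^7 = 5.197×10^8 Pa
Additional depth in granite = 5.197×10^8 Pa / (2740 kg/m³ × 9.81 m/s²) = 19334 m
Total depth = 1436 m + 19334 m = 20770 m
= 20.770 km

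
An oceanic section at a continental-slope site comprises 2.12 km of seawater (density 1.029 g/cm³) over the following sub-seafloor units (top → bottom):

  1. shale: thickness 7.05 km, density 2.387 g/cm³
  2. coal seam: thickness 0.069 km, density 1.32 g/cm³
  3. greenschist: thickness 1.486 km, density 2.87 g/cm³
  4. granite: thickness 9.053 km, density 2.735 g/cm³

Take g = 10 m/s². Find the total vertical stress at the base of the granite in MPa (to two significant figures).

480 MPa

seawater: 1029 kg/m³ × 10 m/s² × 2120 m = 2.181×10^7 Pa = 21.81 MPa
shale: 2387 kg/m³ × 10 m/s² × 7050 m = 1.683×10^8 Pa = 168.3 MPa
coal seam: 1320 kg/m³ × 10 m/s² × 69 m = 9.108×10^5 Pa = 0.9108 MPa
greenschist: 2870 kg/m³ × 10 m/s² × 1486 m = 4.265×10^7 Pa = 42.65 MPa
granite: 2735 kg/m³ × 10 m/s² × 9053 m = 2.476×10^8 Pa = 247.6 MPa
Total = 21.81 + 168.3 + 0.9108 + 42.65 + 247.6 = 481.26 MPa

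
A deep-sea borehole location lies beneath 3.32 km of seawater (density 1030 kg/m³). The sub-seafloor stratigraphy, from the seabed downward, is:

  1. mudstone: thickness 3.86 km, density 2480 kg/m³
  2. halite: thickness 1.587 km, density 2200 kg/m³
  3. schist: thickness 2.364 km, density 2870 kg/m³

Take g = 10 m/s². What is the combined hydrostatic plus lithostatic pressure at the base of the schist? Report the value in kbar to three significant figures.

seawater: 1030 kg/m³ × 10 m/s² × 3320 m = 3.420×10^7 Pa = 0.3420 kbar
mudstone: 2480 kg/m³ × 10 m/s² × 3860 m = 9.573×10^7 Pa = 0.9573 kbar
halite: 2200 kg/m³ × 10 m/s² × 1587 m = 3.491×10^7 Pa = 0.3491 kbar
schist: 2870 kg/m³ × 10 m/s² × 2364 m = 6.785×10^7 Pa = 0.6785 kbar
Total = 0.3420 + 0.9573 + 0.3491 + 0.6785 = 2.3268 kbar

2.33 kbar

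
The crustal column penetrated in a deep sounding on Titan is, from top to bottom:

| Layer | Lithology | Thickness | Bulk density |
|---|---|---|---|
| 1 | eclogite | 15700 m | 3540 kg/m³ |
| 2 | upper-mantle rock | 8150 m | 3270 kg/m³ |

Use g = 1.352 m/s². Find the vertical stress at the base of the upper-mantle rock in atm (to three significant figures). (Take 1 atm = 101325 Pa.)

eclogite: 3540 kg/m³ × 1.352 m/s² × 15700 m = 7.514×10^7 Pa = 741.6 atm
upper-mantle rock: 3270 kg/m³ × 1.352 m/s² × 8150 m = 3.603×10^7 Pa = 355.6 atm
Total = 741.6 + 355.6 = 1097.2 atm

1100 atm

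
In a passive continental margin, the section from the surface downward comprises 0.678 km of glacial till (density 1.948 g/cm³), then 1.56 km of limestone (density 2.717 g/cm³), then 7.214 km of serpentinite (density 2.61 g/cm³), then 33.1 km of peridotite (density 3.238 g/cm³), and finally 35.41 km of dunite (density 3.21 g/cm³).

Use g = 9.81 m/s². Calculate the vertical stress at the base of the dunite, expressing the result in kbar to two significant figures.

glacial till: 1948 kg/m³ × 9.81 m/s² × 678 m = 1.296×10^7 Pa = 0.1296 kbar
limestone: 2717 kg/m³ × 9.81 m/s² × 1560 m = 4.158×10^7 Pa = 0.4158 kbar
serpentinite: 2610 kg/m³ × 9.81 m/s² × 7214 m = 1.847×10^8 Pa = 1.847 kbar
peridotite: 3238 kg/m³ × 9.81 m/s² × 33100 m = 1.051×10^9 Pa = 10.51 kbar
dunite: 3210 kg/m³ × 9.81 m/s² × 35410 m = 1.115×10^9 Pa = 11.15 kbar
Total = 0.1296 + 0.4158 + 1.847 + 10.51 + 11.15 = 24.057 kbar

24 kbar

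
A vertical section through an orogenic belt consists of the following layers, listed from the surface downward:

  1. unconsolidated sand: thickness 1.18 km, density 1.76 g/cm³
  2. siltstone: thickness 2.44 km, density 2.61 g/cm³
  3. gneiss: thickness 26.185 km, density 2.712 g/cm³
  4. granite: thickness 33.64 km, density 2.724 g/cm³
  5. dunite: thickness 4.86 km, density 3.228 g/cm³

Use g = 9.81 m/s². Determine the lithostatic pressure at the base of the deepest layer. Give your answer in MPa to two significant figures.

1800 MPa

unconsolidated sand: 1760 kg/m³ × 9.81 m/s² × 1180 m = 2.037×10^7 Pa = 20.37 MPa
siltstone: 2610 kg/m³ × 9.81 m/s² × 2440 m = 6.247×10^7 Pa = 62.47 MPa
gneiss: 2712 kg/m³ × 9.81 m/s² × 26185 m = 6.966×10^8 Pa = 696.6 MPa
granite: 2724 kg/m³ × 9.81 m/s² × 33640 m = 8.989×10^8 Pa = 898.9 MPa
dunite: 3228 kg/m³ × 9.81 m/s² × 4860 m = 1.539×10^8 Pa = 153.9 MPa
Total = 20.37 + 62.47 + 696.6 + 898.9 + 153.9 = 1832.3 MPa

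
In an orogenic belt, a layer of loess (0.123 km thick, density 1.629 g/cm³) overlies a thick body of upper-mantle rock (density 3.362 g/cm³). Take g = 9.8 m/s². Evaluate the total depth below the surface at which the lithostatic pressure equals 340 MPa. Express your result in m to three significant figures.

10400 m

Pressure at base of upper layers: 1629×9.8×123 = 1.964×10^6 Pa = 1.964 MPa
Remaining pressure to be supplied by upper-mantle rock: 3.400×10^8 − 1.964×10^6 = 3.380×10^8 Pa
Additional depth in upper-mantle rock = 3.380×10^8 Pa / (3362 kg/m³ × 9.8 m/s²) = 10260 m
Total depth = 123 m + 10260 m = 10383 m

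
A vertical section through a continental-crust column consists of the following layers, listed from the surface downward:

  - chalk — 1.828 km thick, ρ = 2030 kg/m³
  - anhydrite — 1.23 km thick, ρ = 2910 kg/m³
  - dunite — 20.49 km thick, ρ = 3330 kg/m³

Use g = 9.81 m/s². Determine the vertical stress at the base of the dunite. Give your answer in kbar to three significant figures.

7.41 kbar

chalk: 2030 kg/m³ × 9.81 m/s² × 1828 m = 3.640×10^7 Pa = 0.3640 kbar
anhydrite: 2910 kg/m³ × 9.81 m/s² × 1230 m = 3.511×10^7 Pa = 0.3511 kbar
dunite: 3330 kg/m³ × 9.81 m/s² × 20490 m = 6.694×10^8 Pa = 6.694 kbar
Total = 0.3640 + 0.3511 + 6.694 = 7.4087 kbar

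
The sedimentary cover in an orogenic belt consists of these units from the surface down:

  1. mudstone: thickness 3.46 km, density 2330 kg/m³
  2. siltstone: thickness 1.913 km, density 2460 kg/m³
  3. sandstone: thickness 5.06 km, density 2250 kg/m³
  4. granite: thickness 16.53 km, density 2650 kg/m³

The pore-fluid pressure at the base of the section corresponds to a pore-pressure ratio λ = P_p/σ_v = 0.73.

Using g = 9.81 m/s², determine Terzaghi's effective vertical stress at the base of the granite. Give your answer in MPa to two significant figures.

Overburden (lithostatic) stress σ_v:
mudstone: 2330 kg/m³ × 9.81 m/s² × 3460 m = 7.909×10^7 Pa = 79.09 MPa
siltstone: 2460 kg/m³ × 9.81 m/s² × 1913 m = 4.617×10^7 Pa = 46.17 MPa
sandstone: 2250 kg/m³ × 9.81 m/s² × 5060 m = 1.117×10^8 Pa = 111.7 MPa
granite: 2650 kg/m³ × 9.81 m/s² × 16530 m = 4.297×10^8 Pa = 429.7 MPa
Total = 79.09 + 46.17 + 111.7 + 429.7 = 666.66 MPa
Pore pressure P_p = λ·σ_v = 0.73 × 666.7 MPa = 486.7 MPa
Effective stress σ' = σ_v − P_p = 666.7 − 486.7 = 180.00 MPa

180 MPa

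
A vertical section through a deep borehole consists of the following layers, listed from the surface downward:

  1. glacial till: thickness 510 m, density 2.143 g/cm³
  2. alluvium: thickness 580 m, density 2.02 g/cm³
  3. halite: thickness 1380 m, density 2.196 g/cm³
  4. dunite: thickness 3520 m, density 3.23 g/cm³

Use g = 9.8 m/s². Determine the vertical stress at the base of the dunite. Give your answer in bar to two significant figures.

1600 bar

glacial till: 2143 kg/m³ × 9.8 m/s² × 510 m = 1.071×10^7 Pa = 107.1 bar
alluvium: 2020 kg/m³ × 9.8 m/s² × 580 m = 1.148×10^7 Pa = 114.8 bar
halite: 2196 kg/m³ × 9.8 m/s² × 1380 m = 2.970×10^7 Pa = 297.0 bar
dunite: 3230 kg/m³ × 9.8 m/s² × 3520 m = 1.114×10^8 Pa = 1114 bar
Total = 107.1 + 114.8 + 297.0 + 1114 = 1633.1 bar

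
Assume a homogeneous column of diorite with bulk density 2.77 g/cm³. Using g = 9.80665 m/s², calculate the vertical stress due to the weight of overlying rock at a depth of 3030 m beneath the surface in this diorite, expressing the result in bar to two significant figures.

820 bar

diorite: 2770 kg/m³ × 9.80665 m/s² × 3030 m = 8.231×10^7 Pa = 823.1 bar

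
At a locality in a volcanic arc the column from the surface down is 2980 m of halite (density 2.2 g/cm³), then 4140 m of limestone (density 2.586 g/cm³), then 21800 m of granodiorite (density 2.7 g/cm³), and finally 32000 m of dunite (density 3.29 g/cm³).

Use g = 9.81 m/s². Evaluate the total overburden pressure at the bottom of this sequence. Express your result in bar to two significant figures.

halite: 2200 kg/m³ × 9.81 m/s² × 2980 m = 6.431×10^7 Pa = 643.1 bar
limestone: 2586 kg/m³ × 9.81 m/s² × 4140 m = 1.050×10^8 Pa = 1050 bar
granodiorite: 2700 kg/m³ × 9.81 m/s² × 21800 m = 5.774×10^8 Pa = 5774 bar
dunite: 3290 kg/m³ × 9.81 m/s² × 32000 m = 1.033×10^9 Pa = 10328 bar
Total = 643.1 + 1050 + 5774 + 10328 = 17796 bar

18000 bar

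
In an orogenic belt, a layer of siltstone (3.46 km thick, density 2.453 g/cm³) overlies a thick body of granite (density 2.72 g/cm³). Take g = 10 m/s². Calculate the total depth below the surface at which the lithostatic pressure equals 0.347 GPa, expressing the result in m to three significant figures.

13100 m

Pressure at base of upper layers: 2453×10×3460 = 8.487×10^7 Pa = 0.08487 GPa
Remaining pressure to be supplied by granite: 3.470×10^8 − 8.487×10^7 = 2.621×10^8 Pa
Additional depth in granite = 2.621×10^8 Pa / (2720 kg/m³ × 10 m/s²) = 9637.0 m
Total depth = 3460 m + 9637.0 m = 13097 m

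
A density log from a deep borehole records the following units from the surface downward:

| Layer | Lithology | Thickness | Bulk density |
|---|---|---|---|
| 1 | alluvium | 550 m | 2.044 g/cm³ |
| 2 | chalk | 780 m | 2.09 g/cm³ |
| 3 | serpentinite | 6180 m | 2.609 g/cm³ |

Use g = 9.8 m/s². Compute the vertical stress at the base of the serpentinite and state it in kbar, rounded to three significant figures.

alluvium: 2044 kg/m³ × 9.8 m/s² × 550 m = 1.102×10^7 Pa = 0.1102 kbar
chalk: 2090 kg/m³ × 9.8 m/s² × 780 m = 1.598×10^7 Pa = 0.1598 kbar
serpentinite: 2609 kg/m³ × 9.8 m/s² × 6180 m = 1.580×10^8 Pa = 1.580 kbar
Total = 0.1102 + 0.1598 + 1.580 = 1.8500 kbar

1.85 kbar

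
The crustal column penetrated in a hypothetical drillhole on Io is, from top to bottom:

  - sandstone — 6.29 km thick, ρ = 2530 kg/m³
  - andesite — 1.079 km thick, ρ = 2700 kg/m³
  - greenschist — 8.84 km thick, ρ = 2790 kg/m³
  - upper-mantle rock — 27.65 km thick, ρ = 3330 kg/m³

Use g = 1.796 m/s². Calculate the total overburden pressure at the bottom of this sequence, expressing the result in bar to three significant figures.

2430 bar

sandstone: 2530 kg/m³ × 1.796 m/s² × 6290 m = 2.858×10^7 Pa = 285.8 bar
andesite: 2700 kg/m³ × 1.796 m/s² × 1079 m = 5.232×10^6 Pa = 52.32 bar
greenschist: 2790 kg/m³ × 1.796 m/s² × 8840 m = 4.430×10^7 Pa = 443.0 bar
upper-mantle rock: 3330 kg/m³ × 1.796 m/s² × 27650 m = 1.654×10^8 Pa = 1654 bar
Total = 285.8 + 52.32 + 443.0 + 1654 = 2434.7 bar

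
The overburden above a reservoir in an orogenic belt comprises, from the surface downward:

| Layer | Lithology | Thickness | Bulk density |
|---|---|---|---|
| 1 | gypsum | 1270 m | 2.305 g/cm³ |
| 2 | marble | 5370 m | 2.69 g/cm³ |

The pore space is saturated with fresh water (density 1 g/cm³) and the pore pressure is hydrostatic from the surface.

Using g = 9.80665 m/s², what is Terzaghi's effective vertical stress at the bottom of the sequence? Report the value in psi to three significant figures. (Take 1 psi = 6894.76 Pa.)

Overburden (lithostatic) stress σ_v:
gypsum: 2305 kg/m³ × 9.80665 m/s² × 1270 m = 2.871×10^7 Pa = 28.71 MPa
marble: 2690 kg/m³ × 9.80665 m/s² × 5370 m = 1.417×10^8 Pa = 141.7 MPa
Total = 28.71 + 141.7 = 170.37 MPa
Pore pressure P_p = 1000 kg/m³ × 9.80665 m/s² × 6640 m = 6.512×10^7 Pa = 65.12 MPa
Effective stress σ' = σ_v − P_p = 170.4 − 65.12 = 105.25 MPa = 15265 psi

15300 psi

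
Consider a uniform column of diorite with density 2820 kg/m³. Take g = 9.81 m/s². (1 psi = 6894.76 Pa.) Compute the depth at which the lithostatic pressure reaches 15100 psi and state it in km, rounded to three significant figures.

h = P/(ρg) = 15100 psi / (2820 kg/m³ × 9.81 m/s²) = 1.041×10^8 Pa / 27664 Pa/m = 3763.4 m
= 3.7634 km

3.76 km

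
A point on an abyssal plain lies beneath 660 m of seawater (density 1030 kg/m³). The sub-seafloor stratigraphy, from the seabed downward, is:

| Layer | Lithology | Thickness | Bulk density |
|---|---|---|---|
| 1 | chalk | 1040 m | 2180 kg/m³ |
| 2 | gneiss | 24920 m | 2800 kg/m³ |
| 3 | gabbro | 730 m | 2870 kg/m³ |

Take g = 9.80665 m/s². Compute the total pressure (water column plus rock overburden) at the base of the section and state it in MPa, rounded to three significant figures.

seawater: 1030 kg/m³ × 9.80665 m/s² × 660 m = 6.667×10^6 Pa = 6.667 MPa
chalk: 2180 kg/m³ × 9.80665 m/s² × 1040 m = 2.223×10^7 Pa = 22.23 MPa
gneiss: 2800 kg/m³ × 9.80665 m/s² × 24920 m = 6.843×10^8 Pa = 684.3 MPa
gabbro: 2870 kg/m³ × 9.80665 m/s² × 730 m = 2.055×10^7 Pa = 20.55 MPa
Total = 6.667 + 22.23 + 684.3 + 20.55 = 733.71 MPa

734 MPa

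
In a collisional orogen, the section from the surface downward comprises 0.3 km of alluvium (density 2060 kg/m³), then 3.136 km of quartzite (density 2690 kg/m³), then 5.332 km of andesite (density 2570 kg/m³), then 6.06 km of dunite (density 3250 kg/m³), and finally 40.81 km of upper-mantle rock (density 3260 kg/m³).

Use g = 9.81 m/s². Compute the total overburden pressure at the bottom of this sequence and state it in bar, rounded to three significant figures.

alluvium: 2060 kg/m³ × 9.81 m/s² × 300 m = 6.063×10^6 Pa = 60.63 bar
quartzite: 2690 kg/m³ × 9.81 m/s² × 3136 m = 8.276×10^7 Pa = 827.6 bar
andesite: 2570 kg/m³ × 9.81 m/s² × 5332 m = 1.344×10^8 Pa = 1344 bar
dunite: 3250 kg/m³ × 9.81 m/s² × 6060 m = 1.932×10^8 Pa = 1932 bar
upper-mantle rock: 3260 kg/m³ × 9.81 m/s² × 40810 m = 1.305×10^9 Pa = 13051 bar
Total = 60.63 + 827.6 + 1344 + 1932 + 13051 = 17216 bar

17200 bar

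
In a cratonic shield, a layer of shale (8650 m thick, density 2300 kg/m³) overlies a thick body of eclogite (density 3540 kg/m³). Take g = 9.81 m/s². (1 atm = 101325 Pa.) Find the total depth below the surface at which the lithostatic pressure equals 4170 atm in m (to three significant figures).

15200 m

Pressure at base of upper layers: 2300×9.81×8650 = 1.952×10^8 Pa = 1926 atm
Remaining pressure to be supplied by eclogite: 4.225×10^8 − 1.952×10^8 = 2.274×10^8 Pa
Additional depth in eclogite = 2.274×10^8 Pa / (3540 kg/m³ × 9.81 m/s²) = 6546.9 m
Total depth = 8650 m + 6546.9 m = 15197 m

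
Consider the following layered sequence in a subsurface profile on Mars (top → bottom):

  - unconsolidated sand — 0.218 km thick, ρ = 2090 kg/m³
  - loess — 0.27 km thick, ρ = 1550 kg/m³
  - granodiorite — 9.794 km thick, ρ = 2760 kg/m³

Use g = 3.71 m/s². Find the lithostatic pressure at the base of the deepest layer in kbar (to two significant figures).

1.0 kbar

unconsolidated sand: 2090 kg/m³ × 3.71 m/s² × 218 m = 1.690×10^6 Pa = 0.01690 kbar
loess: 1550 kg/m³ × 3.71 m/s² × 270 m = 1.553×10^6 Pa = 0.01553 kbar
granodiorite: 2760 kg/m³ × 3.71 m/s² × 9794 m = 1.003×10^8 Pa = 1.003 kbar
Total = 0.01690 + 0.01553 + 1.003 = 1.0353 kbar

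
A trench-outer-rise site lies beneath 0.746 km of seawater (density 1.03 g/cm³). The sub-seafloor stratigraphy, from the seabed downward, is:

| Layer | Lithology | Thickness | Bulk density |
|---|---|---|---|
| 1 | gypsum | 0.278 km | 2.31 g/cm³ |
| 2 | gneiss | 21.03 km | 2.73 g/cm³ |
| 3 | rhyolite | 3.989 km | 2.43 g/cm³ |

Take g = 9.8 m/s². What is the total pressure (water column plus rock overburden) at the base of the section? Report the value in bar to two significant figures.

seawater: 1030 kg/m³ × 9.8 m/s² × 746 m = 7.530×10^6 Pa = 75.30 bar
gypsum: 2310 kg/m³ × 9.8 m/s² × 278 m = 6.293×10^6 Pa = 62.93 bar
gneiss: 2730 kg/m³ × 9.8 m/s² × 21030 m = 5.626×10^8 Pa = 5626 bar
rhyolite: 2430 kg/m³ × 9.8 m/s² × 3989 m = 9.499×10^7 Pa = 949.9 bar
Total = 75.30 + 62.93 + 5626 + 949.9 = 6714.5 bar

6700 bar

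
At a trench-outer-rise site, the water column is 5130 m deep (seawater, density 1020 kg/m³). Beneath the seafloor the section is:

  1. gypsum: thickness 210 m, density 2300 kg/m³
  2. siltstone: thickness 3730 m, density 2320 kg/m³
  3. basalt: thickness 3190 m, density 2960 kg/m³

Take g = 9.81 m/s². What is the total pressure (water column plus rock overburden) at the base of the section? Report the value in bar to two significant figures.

seawater: 1020 kg/m³ × 9.81 m/s² × 5130 m = 5.133×10^7 Pa = 513.3 bar
gypsum: 2300 kg/m³ × 9.81 m/s² × 210 m = 4.738×10^6 Pa = 47.38 bar
siltstone: 2320 kg/m³ × 9.81 m/s² × 3730 m = 8.489×10^7 Pa = 848.9 bar
basalt: 2960 kg/m³ × 9.81 m/s² × 3190 m = 9.263×10^7 Pa = 926.3 bar
Total = 513.3 + 47.38 + 848.9 + 926.3 = 2335.9 bar

2300 bar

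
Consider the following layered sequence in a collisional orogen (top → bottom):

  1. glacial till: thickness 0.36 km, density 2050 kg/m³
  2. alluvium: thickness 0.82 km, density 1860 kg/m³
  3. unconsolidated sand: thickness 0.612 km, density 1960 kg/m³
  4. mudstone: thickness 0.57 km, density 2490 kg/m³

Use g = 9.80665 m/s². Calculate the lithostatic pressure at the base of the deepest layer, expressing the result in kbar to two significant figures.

0.48 kbar

glacial till: 2050 kg/m³ × 9.80665 m/s² × 360 m = 7.237×10^6 Pa = 0.07237 kbar
alluvium: 1860 kg/m³ × 9.80665 m/s² × 820 m = 1.496×10^7 Pa = 0.1496 kbar
unconsolidated sand: 1960 kg/m³ × 9.80665 m/s² × 612 m = 1.176×10^7 Pa = 0.1176 kbar
mudstone: 2490 kg/m³ × 9.80665 m/s² × 570 m = 1.392×10^7 Pa = 0.1392 kbar
Total = 0.07237 + 0.1496 + 0.1176 + 0.1392 = 0.47876 kbar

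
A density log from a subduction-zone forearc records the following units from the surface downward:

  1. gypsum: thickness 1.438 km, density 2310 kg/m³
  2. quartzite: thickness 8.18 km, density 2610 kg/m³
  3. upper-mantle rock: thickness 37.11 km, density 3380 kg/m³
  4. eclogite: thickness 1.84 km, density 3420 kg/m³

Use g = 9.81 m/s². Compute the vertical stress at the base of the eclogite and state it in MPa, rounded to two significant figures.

gypsum: 2310 kg/m³ × 9.81 m/s² × 1438 m = 3.259×10^7 Pa = 32.59 MPa
quartzite: 2610 kg/m³ × 9.81 m/s² × 8180 m = 2.094×10^8 Pa = 209.4 MPa
upper-mantle rock: 3380 kg/m³ × 9.81 m/s² × 37110 m = 1.230×10^9 Pa = 1230 MPa
eclogite: 3420 kg/m³ × 9.81 m/s² × 1840 m = 6.173×10^7 Pa = 61.73 MPa
Total = 32.59 + 209.4 + 1230 + 61.73 = 1534.2 MPa

1500 MPa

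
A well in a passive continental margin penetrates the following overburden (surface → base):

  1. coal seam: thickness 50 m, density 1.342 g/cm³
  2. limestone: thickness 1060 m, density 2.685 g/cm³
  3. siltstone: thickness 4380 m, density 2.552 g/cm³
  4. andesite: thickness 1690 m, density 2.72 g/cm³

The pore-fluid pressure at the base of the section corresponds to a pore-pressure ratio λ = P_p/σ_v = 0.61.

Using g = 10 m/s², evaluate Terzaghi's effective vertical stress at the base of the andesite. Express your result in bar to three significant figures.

729 bar

Overburden (lithostatic) stress σ_v:
coal seam: 1342 kg/m³ × 10 m/s² × 50 m = 6.710×10^5 Pa = 0.6710 MPa
limestone: 2685 kg/m³ × 10 m/s² × 1060 m = 2.846×10^7 Pa = 28.46 MPa
siltstone: 2552 kg/m³ × 10 m/s² × 4380 m = 1.118×10^8 Pa = 111.8 MPa
andesite: 2720 kg/m³ × 10 m/s² × 1690 m = 4.597×10^7 Pa = 45.97 MPa
Total = 0.6710 + 28.46 + 111.8 + 45.97 = 186.88 MPa
Pore pressure P_p = λ·σ_v = 0.61 × 186.9 MPa = 114.0 MPa
Effective stress σ' = σ_v − P_p = 186.9 − 114.0 = 72.882 MPa = 728.82 bar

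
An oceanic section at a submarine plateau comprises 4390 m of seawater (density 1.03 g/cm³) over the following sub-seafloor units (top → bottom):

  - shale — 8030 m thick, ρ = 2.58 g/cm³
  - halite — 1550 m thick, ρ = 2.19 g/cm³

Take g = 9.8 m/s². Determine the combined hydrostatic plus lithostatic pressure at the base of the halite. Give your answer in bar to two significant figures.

2800 bar

seawater: 1030 kg/m³ × 9.8 m/s² × 4390 m = 4.431×10^7 Pa = 443.1 bar
shale: 2580 kg/m³ × 9.8 m/s² × 8030 m = 2.030×10^8 Pa = 2030 bar
halite: 2190 kg/m³ × 9.8 m/s² × 1550 m = 3.327×10^7 Pa = 332.7 bar
Total = 443.1 + 2030 + 332.7 = 2806.1 bar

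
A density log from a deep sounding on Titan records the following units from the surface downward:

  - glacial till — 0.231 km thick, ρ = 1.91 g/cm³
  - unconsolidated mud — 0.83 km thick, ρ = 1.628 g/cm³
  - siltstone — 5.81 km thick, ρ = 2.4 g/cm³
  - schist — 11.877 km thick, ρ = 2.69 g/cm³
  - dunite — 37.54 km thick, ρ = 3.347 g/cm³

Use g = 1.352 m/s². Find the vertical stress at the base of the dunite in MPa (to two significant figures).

230 MPa

glacial till: 1910 kg/m³ × 1.352 m/s² × 231 m = 5.965×10^5 Pa = 0.5965 MPa
unconsolidated mud: 1628 kg/m³ × 1.352 m/s² × 830 m = 1.827×10^6 Pa = 1.827 MPa
siltstone: 2400 kg/m³ × 1.352 m/s² × 5810 m = 1.885×10^7 Pa = 18.85 MPa
schist: 2690 kg/m³ × 1.352 m/s² × 11877 m = 4.320×10^7 Pa = 43.20 MPa
dunite: 3347 kg/m³ × 1.352 m/s² × 37540 m = 1.699×10^8 Pa = 169.9 MPa
Total = 0.5965 + 1.827 + 18.85 + 43.20 + 169.9 = 234.34 MPa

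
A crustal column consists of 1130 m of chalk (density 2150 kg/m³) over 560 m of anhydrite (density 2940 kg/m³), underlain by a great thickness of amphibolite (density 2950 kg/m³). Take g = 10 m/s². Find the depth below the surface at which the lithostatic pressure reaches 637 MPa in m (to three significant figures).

21900 m

Pressure at base of upper layers: 2150×10×1130 + 2940×10×560 = 4.076×10^7 Pa = 40.76 MPa
Remaining pressure to be supplied by amphibolite: 6.370×10^8 − 4.076×10^7 = 5.962×10^8 Pa
Additional depth in amphibolite = 5.962×10^8 Pa / (2950 kg/m³ × 10 m/s²) = 20212 m
Total depth = 1690 m + 20212 m = 21902 m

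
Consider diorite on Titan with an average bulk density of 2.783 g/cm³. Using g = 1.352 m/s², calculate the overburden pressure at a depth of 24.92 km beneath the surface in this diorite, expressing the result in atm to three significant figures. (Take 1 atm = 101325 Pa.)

diorite: 2783 kg/m³ × 1.352 m/s² × 24920 m = 9.376×10^7 Pa = 925.4 atm

925 atm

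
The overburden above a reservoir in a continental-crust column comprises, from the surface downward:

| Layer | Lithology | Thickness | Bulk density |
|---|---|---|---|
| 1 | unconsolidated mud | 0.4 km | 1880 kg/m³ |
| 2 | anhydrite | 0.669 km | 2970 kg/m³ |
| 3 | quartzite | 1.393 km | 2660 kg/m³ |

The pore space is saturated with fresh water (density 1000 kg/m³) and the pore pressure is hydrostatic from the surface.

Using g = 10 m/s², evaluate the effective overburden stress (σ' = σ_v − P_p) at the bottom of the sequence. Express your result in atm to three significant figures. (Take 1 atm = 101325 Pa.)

Overburden (lithostatic) stress σ_v:
unconsolidated mud: 1880 kg/m³ × 10 m/s² × 400 m = 7.520×10^6 Pa = 7.520 MPa
anhydrite: 2970 kg/m³ × 10 m/s² × 669 m = 1.987×10^7 Pa = 19.87 MPa
quartzite: 2660 kg/m³ × 10 m/s² × 1393 m = 3.705×10^7 Pa = 37.05 MPa
Total = 7.520 + 19.87 + 37.05 = 64.443 MPa
Pore pressure P_p = 1000 kg/m³ × 10 m/s² × 2462 m = 2.462×10^7 Pa = 24.62 MPa
Effective stress σ' = σ_v − P_p = 64.44 − 24.62 = 39.823 MPa = 393.02 atm

393 atm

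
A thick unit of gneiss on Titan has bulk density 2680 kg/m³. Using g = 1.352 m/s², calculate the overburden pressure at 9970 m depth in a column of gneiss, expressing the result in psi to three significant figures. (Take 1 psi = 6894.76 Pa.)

5240 psi

gneiss: 2680 kg/m³ × 1.352 m/s² × 9970 m = 3.612×10^7 Pa = 5239 psi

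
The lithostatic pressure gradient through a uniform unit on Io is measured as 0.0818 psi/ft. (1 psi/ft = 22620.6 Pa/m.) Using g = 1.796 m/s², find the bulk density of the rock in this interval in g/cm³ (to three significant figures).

1.03 g/cm³

ρ = (dP/dz)/g = 0.0818 psi/ft / 1.796 m/s² = 1850.4 Pa/m / 1.796 m/s² = 1030.3 kg/m³
= 1.030 g/cm³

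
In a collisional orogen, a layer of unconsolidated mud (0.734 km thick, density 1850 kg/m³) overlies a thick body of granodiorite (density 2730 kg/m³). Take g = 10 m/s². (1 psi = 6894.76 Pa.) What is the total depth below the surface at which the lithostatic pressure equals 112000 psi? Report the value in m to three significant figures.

28500 m

Pressure at base of upper layers: 1850×10×734 = 1.358×10^7 Pa = 1969 psi
Remaining pressure to be supplied by granodiorite: 7.722×10^8 − 1.358×10^7 = 7.586×10^8 Pa
Additional depth in granodiorite = 7.586×10^8 Pa / (2730 kg/m³ × 10 m/s²) = 27789 m
Total depth = 734 m + 27789 m = 28523 m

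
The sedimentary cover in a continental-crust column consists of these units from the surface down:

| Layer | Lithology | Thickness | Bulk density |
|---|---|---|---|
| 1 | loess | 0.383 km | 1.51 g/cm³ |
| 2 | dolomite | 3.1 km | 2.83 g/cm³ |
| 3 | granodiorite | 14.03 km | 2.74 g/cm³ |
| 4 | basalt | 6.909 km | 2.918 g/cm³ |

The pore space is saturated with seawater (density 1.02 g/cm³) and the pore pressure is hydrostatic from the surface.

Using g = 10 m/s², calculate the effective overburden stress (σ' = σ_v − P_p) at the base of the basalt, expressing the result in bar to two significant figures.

Overburden (lithostatic) stress σ_v:
loess: 1510 kg/m³ × 10 m/s² × 383 m = 5.783×10^6 Pa = 5.783 MPa
dolomite: 2830 kg/m³ × 10 m/s² × 3100 m = 8.773×10^7 Pa = 87.73 MPa
granodiorite: 2740 kg/m³ × 10 m/s² × 14030 m = 3.844×10^8 Pa = 384.4 MPa
basalt: 2918 kg/m³ × 10 m/s² × 6909 m = 2.016×10^8 Pa = 201.6 MPa
Total = 5.783 + 87.73 + 384.4 + 201.6 = 679.54 MPa
Pore pressure P_p = 1020 kg/m³ × 10 m/s² × 24422 m = 2.491×10^8 Pa = 249.1 MPa
Effective stress σ' = σ_v − P_p = 679.5 − 249.1 = 430.44 MPa = 4304.4 bar

4300 bar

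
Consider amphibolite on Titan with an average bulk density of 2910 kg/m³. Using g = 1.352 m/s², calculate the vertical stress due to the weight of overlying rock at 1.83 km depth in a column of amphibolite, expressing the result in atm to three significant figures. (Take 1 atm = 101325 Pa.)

71.1 atm

amphibolite: 2910 kg/m³ × 1.352 m/s² × 1830 m = 7.200×10^6 Pa = 71.06 atm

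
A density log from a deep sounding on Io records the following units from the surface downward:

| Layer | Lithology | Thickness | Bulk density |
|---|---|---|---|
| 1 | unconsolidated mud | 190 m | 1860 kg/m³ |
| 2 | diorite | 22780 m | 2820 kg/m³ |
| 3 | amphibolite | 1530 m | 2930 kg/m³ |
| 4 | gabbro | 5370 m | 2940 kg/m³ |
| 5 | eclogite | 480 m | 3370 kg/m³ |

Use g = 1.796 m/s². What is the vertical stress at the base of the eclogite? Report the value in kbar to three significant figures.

unconsolidated mud: 1860 kg/m³ × 1.796 m/s² × 190 m = 6.347×10^5 Pa = 6.347×10^-3 kbar
diorite: 2820 kg/m³ × 1.796 m/s² × 22780 m = 1.154×10^8 Pa = 1.154 kbar
amphibolite: 2930 kg/m³ × 1.796 m/s² × 1530 m = 8.051×10^6 Pa = 0.08051 kbar
gabbro: 2940 kg/m³ × 1.796 m/s² × 5370 m = 2.835×10^7 Pa = 0.2835 kbar
eclogite: 3370 kg/m³ × 1.796 m/s² × 480 m = 2.905×10^6 Pa = 0.02905 kbar
Total = 6.347×10^-3 + 1.154 + 0.08051 + 0.2835 + 0.02905 = 1.5532 kbar

1.55 kbar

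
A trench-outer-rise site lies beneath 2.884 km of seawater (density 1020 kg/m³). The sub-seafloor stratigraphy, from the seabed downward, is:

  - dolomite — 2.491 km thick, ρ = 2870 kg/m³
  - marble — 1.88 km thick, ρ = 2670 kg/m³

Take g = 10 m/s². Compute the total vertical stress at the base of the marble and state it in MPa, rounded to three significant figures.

seawater: 1020 kg/m³ × 10 m/s² × 2884 m = 2.942×10^7 Pa = 29.42 MPa
dolomite: 2870 kg/m³ × 10 m/s² × 2491 m = 7.149×10^7 Pa = 71.49 MPa
marble: 2670 kg/m³ × 10 m/s² × 1880 m = 5.020×10^7 Pa = 50.20 MPa
Total = 29.42 + 71.49 + 50.20 = 151.10 MPa

151 MPa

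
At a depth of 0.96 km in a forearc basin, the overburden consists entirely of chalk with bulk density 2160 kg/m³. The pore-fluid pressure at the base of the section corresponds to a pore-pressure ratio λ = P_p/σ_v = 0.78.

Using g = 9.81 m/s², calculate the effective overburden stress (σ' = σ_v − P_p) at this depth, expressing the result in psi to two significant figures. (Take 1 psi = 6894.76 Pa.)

Overburden (lithostatic) stress σ_v:
chalk: 2160 kg/m³ × 9.81 m/s² × 960 m = 2.034×10^7 Pa = 20.34 MPa
Pore pressure P_p = λ·σ_v = 0.78 × 20.34 MPa = 15.87 MPa
Effective stress σ' = σ_v − P_p = 20.34 − 15.87 = 4.4752 MPa = 649.08 psi

650 psi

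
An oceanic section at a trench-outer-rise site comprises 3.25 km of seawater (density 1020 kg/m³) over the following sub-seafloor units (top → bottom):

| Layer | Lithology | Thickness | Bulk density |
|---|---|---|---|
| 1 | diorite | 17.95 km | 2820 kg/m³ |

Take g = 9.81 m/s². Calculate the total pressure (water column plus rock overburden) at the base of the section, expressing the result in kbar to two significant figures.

seawater: 1020 kg/m³ × 9.81 m/s² × 3250 m = 3.252×10^7 Pa = 0.3252 kbar
diorite: 2820 kg/m³ × 9.81 m/s² × 17950 m = 4.966×10^8 Pa = 4.966 kbar
Total = 0.3252 + 4.966 = 5.2909 kbar

5.3 kbar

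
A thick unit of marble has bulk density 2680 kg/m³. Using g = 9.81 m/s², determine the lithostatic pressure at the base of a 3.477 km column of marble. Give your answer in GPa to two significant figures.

marble: 2680 kg/m³ × 9.81 m/s² × 3477 m = 9.141×10^7 Pa = 0.09141 GPa

0.091 GPa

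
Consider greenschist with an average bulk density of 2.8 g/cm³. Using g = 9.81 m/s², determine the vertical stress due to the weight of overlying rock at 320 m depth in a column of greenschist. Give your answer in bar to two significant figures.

greenschist: 2800 kg/m³ × 9.81 m/s² × 320 m = 8.790×10^6 Pa = 87.90 bar

88 bar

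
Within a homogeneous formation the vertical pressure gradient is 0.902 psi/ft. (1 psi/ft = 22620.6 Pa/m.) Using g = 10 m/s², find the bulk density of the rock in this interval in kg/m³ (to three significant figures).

2040 kg/m³

ρ = (dP/dz)/g = 0.902 psi/ft / 10 m/s² = 20404 Pa/m / 10 m/s² = 2040.4 kg/m³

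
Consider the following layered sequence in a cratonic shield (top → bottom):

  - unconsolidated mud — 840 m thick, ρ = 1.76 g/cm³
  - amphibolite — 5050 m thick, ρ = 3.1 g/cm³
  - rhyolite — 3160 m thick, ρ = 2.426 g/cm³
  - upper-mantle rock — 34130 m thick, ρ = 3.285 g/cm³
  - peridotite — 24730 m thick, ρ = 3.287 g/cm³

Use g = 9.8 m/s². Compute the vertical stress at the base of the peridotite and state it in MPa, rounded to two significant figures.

2100 MPa

unconsolidated mud: 1760 kg/m³ × 9.8 m/s² × 840 m = 1.449×10^7 Pa = 14.49 MPa
amphibolite: 3100 kg/m³ × 9.8 m/s² × 5050 m = 1.534×10^8 Pa = 153.4 MPa
rhyolite: 2426 kg/m³ × 9.8 m/s² × 3160 m = 7.513×10^7 Pa = 75.13 MPa
upper-mantle rock: 3285 kg/m³ × 9.8 m/s² × 34130 m = 1.099×10^9 Pa = 1099 MPa
peridotite: 3287 kg/m³ × 9.8 m/s² × 24730 m = 7.966×10^8 Pa = 796.6 MPa
Total = 14.49 + 153.4 + 75.13 + 1099 + 796.6 = 2138.4 MPa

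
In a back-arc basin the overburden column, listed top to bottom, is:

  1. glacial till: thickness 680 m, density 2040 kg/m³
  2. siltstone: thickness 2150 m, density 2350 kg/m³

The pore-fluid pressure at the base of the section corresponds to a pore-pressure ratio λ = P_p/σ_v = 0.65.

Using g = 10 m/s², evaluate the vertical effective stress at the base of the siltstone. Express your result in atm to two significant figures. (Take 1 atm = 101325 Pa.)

Overburden (lithostatic) stress σ_v:
glacial till: 2040 kg/m³ × 10 m/s² × 680 m = 1.387×10^7 Pa = 13.87 MPa
siltstone: 2350 kg/m³ × 10 m/s² × 2150 m = 5.053×10^7 Pa = 50.52 MPa
Total = 13.87 + 50.52 = 64.397 MPa
Pore pressure P_p = λ·σ_v = 0.65 × 64.40 MPa = 41.86 MPa
Effective stress σ' = σ_v − P_p = 64.40 − 41.86 = 22.539 MPa = 222.44 atm

220 atm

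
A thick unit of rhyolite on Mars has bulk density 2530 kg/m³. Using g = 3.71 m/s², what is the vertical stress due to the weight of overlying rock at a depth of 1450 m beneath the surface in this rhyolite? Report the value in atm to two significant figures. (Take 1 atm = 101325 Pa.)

130 atm

rhyolite: 2530 kg/m³ × 3.71 m/s² × 1450 m = 1.361×10^7 Pa = 134.3 atm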